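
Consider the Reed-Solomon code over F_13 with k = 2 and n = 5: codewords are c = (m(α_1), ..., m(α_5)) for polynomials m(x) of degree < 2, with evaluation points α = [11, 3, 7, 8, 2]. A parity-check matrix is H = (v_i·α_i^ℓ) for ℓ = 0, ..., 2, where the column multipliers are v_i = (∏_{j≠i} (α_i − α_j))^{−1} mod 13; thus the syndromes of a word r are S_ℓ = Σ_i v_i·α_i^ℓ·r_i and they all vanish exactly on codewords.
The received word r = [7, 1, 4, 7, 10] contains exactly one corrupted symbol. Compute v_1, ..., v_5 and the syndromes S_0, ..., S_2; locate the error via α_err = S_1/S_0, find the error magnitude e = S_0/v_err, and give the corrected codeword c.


S = (12, 5, 1), error at position 4, error magnitude e = 12, c = [7, 1, 4, 8, 10].

Step 1: column multipliers v_i = (∏_{j≠i}(α_i − α_j))^{−1} mod 13.
  i = 1 (α = 11): (11−3)(11−7)(11−8)(11−2) = 8·4·3·9 = 864 ≡ 6, so v_1 = 6^{−1} = 11 (mod 13).
  i = 2 (α = 3): (3−11)(3−7)(3−8)(3−2) = (−8)·(−4)·(−5)·1 = −160 ≡ 9, so v_2 = 9^{−1} = 3 (mod 13).
  i = 3 (α = 7): (7−11)(7−3)(7−8)(7−2) = (−4)·4·(−1)·5 = 80 ≡ 2, so v_3 = 2^{−1} = 7 (mod 13).
  i = 4 (α = 8): (8−11)(8−3)(8−7)(8−2) = (−3)·5·1·6 = −90 ≡ 1, so v_4 = 1^{−1} = 1 (mod 13).
  i = 5 (α = 2): (2−11)(2−3)(2−7)(2−8) = (−9)·(−1)·(−5)·(−6) = 270 ≡ 10, so v_5 = 10^{−1} = 4 (mod 13).
  v = [11, 3, 7, 1, 4].
Step 2: syndromes of r = [7, 1, 4, 7, 10] (all sums mod 13).
  S_0 = Σ v_i r_i = 11·7 + 3·1 + 7·4 + 1·7 + 4·10 = 155 ≡ 12.
  S_1 = Σ v_i α_i r_i = 11·11·7 + 3·3·1 + 7·7·4 + 1·8·7 + 4·2·10 = 1188 ≡ 5.
  α_i^2 mod 13 = [4, 9, 10, 12, 4].
  S_2 = Σ v_i α_i^2 r_i = 11·4·7 + 3·9·1 + 7·10·4 + 1·12·7 + 4·4·10 = 859 ≡ 1.
  S = (12, 5, 1) ≠ 0, so r is not a codeword (an error is present).
Step 3: locate the error. For a single error e at position i, S_ℓ = v_i·e·α_i^ℓ, so α_err = S_1/S_0.
  S_0^{−1} = 12^{−1} = 12 (mod 13), so α_err = 5·12 = 60 ≡ 8 = α_4. Error position i = 4.
  Consistency check: S_2/S_1 = 1·8 = 8 ≡ 8 = α_err ✓ (single-error assumption holds).
Step 4: error magnitude e = S_0/v_4 = S_0·∏_{j≠4}(α_4 − α_j) = 12·1 = 12 ≡ 12 (mod 13).
Step 5: correct position 4: c_4 = r_4 − e = 7 − 12 ≡ 8 (mod 13). Hence c = [7, 1, 4, 8, 10].
  Check: interpolating c through the α_i gives m(x) = 2 + 4·x (degree < 2) with m(α_i) = c_i for every i, so c is indeed a codeword.


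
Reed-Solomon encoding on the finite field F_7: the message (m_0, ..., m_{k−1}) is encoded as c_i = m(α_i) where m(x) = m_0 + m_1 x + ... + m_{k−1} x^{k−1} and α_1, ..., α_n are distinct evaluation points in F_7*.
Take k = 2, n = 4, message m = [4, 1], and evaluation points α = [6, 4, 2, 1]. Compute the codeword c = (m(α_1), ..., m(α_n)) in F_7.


c = [3, 1, 6, 5]

Message polynomial: m(x) = 4 + 1·x (mod 7).
For each evaluation point α_i, compute m(α_i) mod 7:
  α_1 = 6: Horner steps 1 → 3, so m(6) = 3.
  α_2 = 4: Horner steps 1 → 1, so m(4) = 1.
  α_3 = 2: Horner steps 1 → 6, so m(2) = 6.
  α_4 = 1: Horner steps 1 → 5, so m(1) = 5.
Codeword c = [3, 1, 6, 5] ∈ F_7^4.


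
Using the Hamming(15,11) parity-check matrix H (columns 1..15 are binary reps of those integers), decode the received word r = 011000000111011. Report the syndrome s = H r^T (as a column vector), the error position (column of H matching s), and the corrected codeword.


s = (1, 1, 0, 1)^T, error position = 13, corrected codeword c = 011000000111111

Compute s = H r^T mod 2 one row at a time:
  s_1 = 0 + 0 + 1 + 1 + 1 + 0 + 1 + 1 = 5 ≡ 1 (mod 2).
  s_2 = 0 + 0 + 0 + 0 + 1 + 0 + 1 + 1 = 3 ≡ 1 (mod 2).
  s_3 = 1 + 1 + 0 + 0 + 1 + 1 + 1 + 1 = 6 ≡ 0 (mod 2).
  s_4 = 0 + 1 + 0 + 0 + 0 + 1 + 0 + 1 = 3 ≡ 1 (mod 2).
s = (1, 1, 0, 1)^T — this equals column 13 of H (binary 1101), so error is at position 13.
Correct: flip bit 13 of r = 011000000111011 to get c = 011000000111111.


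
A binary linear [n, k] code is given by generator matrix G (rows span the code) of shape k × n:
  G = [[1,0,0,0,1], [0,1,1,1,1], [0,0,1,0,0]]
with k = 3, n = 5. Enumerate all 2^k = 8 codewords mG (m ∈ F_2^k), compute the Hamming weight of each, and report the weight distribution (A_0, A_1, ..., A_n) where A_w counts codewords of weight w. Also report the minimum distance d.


Weight distribution: A_0 = 1, A_1 = 1, A_2 = 1, A_3 = 3, A_4 = 2. Minimum distance d = 1.

Enumerate all 2^3 = 8 messages m ∈ F_2^3.
For each, compute codeword c = mG in F_2^5, then tally its weight.
  m = 000 → c = 00000, weight = 0.
  m = 100 → c = 10001, weight = 2.
  m = 010 → c = 01111, weight = 4.
  m = 110 → c = 11110, weight = 4.
  m = 001 → c = 00100, weight = 1.
  m = 101 → c = 10101, weight = 3.
  m = 011 → c = 01011, weight = 3.
  m = 111 → c = 11010, weight = 3.
Tally weights:
  weight 0: 1 codewords.
  weight 1: 1 codewords.
  weight 2: 1 codewords.
  weight 3: 3 codewords.
  weight 4: 2 codewords.
Minimum distance d = smallest w > 0 with A_w > 0 = 1.
Sanity: Σ A_w = 8 = 2^3 = 8 ✓.


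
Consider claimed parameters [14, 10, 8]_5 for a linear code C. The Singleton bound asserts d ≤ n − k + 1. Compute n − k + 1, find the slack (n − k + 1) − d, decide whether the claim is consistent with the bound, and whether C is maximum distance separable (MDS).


Singleton RHS = n − k + 1 = 5, slack = -3, bound violated (no such code; not MDS).

Singleton bound: d ≤ n − k + 1.
Here n = 14, k = 10, so n − k + 1 = 5.
Given d = 8, check d ≤ 5: NO.
Slack = (n − k + 1) − d = -3.
The slack is negative: d = 8 exceeds n − k + 1 = 5 by 3, so the Singleton bound is violated and no linear [14, 10, 8]_5 code can exist. In particular it is not MDS (MDS requires d = n − k + 1 exactly).
Description: the claimed parameters are [14, 10, 8]_5; such a code would be impossible (violates the Singleton bound).


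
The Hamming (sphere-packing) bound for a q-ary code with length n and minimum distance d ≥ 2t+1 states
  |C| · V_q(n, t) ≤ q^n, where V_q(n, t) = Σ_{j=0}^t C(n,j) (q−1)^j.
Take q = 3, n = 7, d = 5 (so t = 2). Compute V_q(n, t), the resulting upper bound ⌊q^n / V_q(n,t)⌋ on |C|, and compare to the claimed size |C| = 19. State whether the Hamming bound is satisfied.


V_q(n, t) = 99, q^n = 2187, Hamming bound = 22, |C| = 19 ≤ bound (satisfied).

Step 1: Compute V_q(n, t) = Σ_{j=0}^2 C(n, j) (q−1)^j.
  j = 0: C(7,0)·(2)^0 = 1·1 = 1.
  j = 1: C(7,1)·(2)^1 = 7·2 = 14.
  j = 2: C(7,2)·(2)^2 = 21·4 = 84.
  V_q(n, t) = 1 + 14 + 84 = 99.
Step 2: q^n = 3^7 = 2187.
Step 3: Hamming bound ⌊q^n / V_q(n,t)⌋ = ⌊2187/99⌋ = 22.
Step 4: Compare |C| = 19 to 22: satisfied.
The claimed |C| lies below the Hamming bound.


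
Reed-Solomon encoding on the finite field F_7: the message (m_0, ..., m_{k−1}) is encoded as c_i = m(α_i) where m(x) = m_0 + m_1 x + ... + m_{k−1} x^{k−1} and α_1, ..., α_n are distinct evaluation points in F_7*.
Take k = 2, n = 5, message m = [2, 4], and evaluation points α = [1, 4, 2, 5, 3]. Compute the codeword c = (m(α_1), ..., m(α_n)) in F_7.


c = [6, 4, 3, 1, 0]

Message polynomial: m(x) = 2 + 4·x (mod 7).
For each evaluation point α_i, compute m(α_i) mod 7:
  α_1 = 1: Horner steps 4 → 6, so m(1) = 6.
  α_2 = 4: Horner steps 4 → 4, so m(4) = 4.
  α_3 = 2: Horner steps 4 → 3, so m(2) = 3.
  α_4 = 5: Horner steps 4 → 1, so m(5) = 1.
  α_5 = 3: Horner steps 4 → 0, so m(3) = 0.
Codeword c = [6, 4, 3, 1, 0] ∈ F_7^5.


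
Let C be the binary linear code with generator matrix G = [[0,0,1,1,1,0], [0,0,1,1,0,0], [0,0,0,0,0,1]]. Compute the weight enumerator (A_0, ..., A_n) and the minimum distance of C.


Weight distribution: A_0 = 1, A_1 = 2, A_2 = 2, A_3 = 2, A_4 = 1. Minimum distance d = 1.

Enumerate all 2^3 = 8 messages m ∈ F_2^3.
For each, compute codeword c = mG in F_2^6, then tally its weight.
  m = 000 → c = 000000, weight = 0.
  m = 100 → c = 001110, weight = 3.
  m = 010 → c = 001100, weight = 2.
  m = 110 → c = 000010, weight = 1.
  m = 001 → c = 000001, weight = 1.
  m = 101 → c = 001111, weight = 4.
  m = 011 → c = 001101, weight = 3.
  m = 111 → c = 000011, weight = 2.
Tally weights:
  weight 0: 1 codewords.
  weight 1: 2 codewords.
  weight 2: 2 codewords.
  weight 3: 2 codewords.
  weight 4: 1 codewords.
Minimum distance d = smallest w > 0 with A_w > 0 = 1.
Sanity: Σ A_w = 8 = 2^3 = 8 ✓.


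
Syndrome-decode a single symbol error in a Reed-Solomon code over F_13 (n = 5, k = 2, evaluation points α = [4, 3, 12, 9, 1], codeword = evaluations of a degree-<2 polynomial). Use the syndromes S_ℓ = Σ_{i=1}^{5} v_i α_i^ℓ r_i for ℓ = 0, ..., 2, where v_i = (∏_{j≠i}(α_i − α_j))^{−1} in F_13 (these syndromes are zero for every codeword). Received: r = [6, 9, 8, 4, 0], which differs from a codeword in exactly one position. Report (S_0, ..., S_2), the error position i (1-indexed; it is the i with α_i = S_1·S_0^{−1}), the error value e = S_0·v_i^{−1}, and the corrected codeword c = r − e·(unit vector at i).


S = (3, 3, 3), error at position 5, error magnitude e = 11, c = [6, 9, 8, 4, 2].

Step 1: column multipliers v_i = (∏_{j≠i}(α_i − α_j))^{−1} mod 13.
  i = 1 (α = 4): (4−3)(4−12)(4−9)(4−1) = 1·(−8)·(−5)·3 = 120 ≡ 3, so v_1 = 3^{−1} = 9 (mod 13).
  i = 2 (α = 3): (3−4)(3−12)(3−9)(3−1) = (−1)·(−9)·(−6)·2 = −108 ≡ 9, so v_2 = 9^{−1} = 3 (mod 13).
  i = 3 (α = 12): (12−4)(12−3)(12−9)(12−1) = 8·9·3·11 = 2376 ≡ 10, so v_3 = 10^{−1} = 4 (mod 13).
  i = 4 (α = 9): (9−4)(9−3)(9−12)(9−1) = 5·6·(−3)·8 = −720 ≡ 8, so v_4 = 8^{−1} = 5 (mod 13).
  i = 5 (α = 1): (1−4)(1−3)(1−12)(1−9) = (−3)·(−2)·(−11)·(−8) = 528 ≡ 8, so v_5 = 8^{−1} = 5 (mod 13).
  v = [9, 3, 4, 5, 5].
Step 2: syndromes of r = [6, 9, 8, 4, 0] (all sums mod 13).
  S_0 = Σ v_i r_i = 9·6 + 3·9 + 4·8 + 5·4 + 5·0 = 133 ≡ 3.
  S_1 = Σ v_i α_i r_i = 9·4·6 + 3·3·9 + 4·12·8 + 5·9·4 + 5·1·0 = 861 ≡ 3.
  α_i^2 mod 13 = [3, 9, 1, 3, 1].
  S_2 = Σ v_i α_i^2 r_i = 9·3·6 + 3·9·9 + 4·1·8 + 5·3·4 + 5·1·0 = 497 ≡ 3.
  S = (3, 3, 3) ≠ 0, so r is not a codeword (an error is present).
Step 3: locate the error. For a single error e at position i, S_ℓ = v_i·e·α_i^ℓ, so α_err = S_1/S_0.
  S_0^{−1} = 3^{−1} = 9 (mod 13), so α_err = 3·9 = 27 ≡ 1 = α_5. Error position i = 5.
  Consistency check: S_2/S_1 = 3·9 = 27 ≡ 1 = α_err ✓ (single-error assumption holds).
Step 4: error magnitude e = S_0/v_5 = S_0·∏_{j≠5}(α_5 − α_j) = 3·8 = 24 ≡ 11 (mod 13).
Step 5: correct position 5: c_5 = r_5 − e = 0 − 11 ≡ 2 (mod 13). Hence c = [6, 9, 8, 4, 2].
  Check: interpolating c through the α_i gives m(x) = 5 + 10·x (degree < 2) with m(α_i) = c_i for every i, so c is indeed a codeword.


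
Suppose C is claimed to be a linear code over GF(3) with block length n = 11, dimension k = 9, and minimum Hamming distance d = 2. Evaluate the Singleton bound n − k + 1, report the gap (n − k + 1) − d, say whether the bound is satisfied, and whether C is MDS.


Singleton RHS = n − k + 1 = 3, slack = 1, bound satisfied, not MDS.

Singleton bound: d ≤ n − k + 1.
Here n = 11, k = 9, so n − k + 1 = 3.
Given d = 2, check d ≤ 3: YES.
Slack = (n − k + 1) − d = 1.
The code is NOT MDS (slack = 1 > 0).
Description: the claimed parameters are [11, 9, 2]_3; such a code would be non-MDS.


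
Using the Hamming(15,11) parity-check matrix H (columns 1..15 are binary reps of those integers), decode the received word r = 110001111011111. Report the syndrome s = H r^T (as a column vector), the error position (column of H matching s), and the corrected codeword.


s = (1, 0, 0, 0)^T, error position = 8, corrected codeword c = 110001101011111

Compute s = H r^T mod 2 one row at a time:
  s_1 = 1 + 1 + 0 + 1 + 1 + 1 + 1 + 1 = 7 ≡ 1 (mod 2).
  s_2 = 0 + 0 + 1 + 1 + 1 + 1 + 1 + 1 = 6 ≡ 0 (mod 2).
  s_3 = 1 + 0 + 1 + 1 + 0 + 1 + 1 + 1 = 6 ≡ 0 (mod 2).
  s_4 = 1 + 0 + 0 + 1 + 1 + 1 + 1 + 1 = 6 ≡ 0 (mod 2).
s = (1, 0, 0, 0)^T — this equals column 8 of H (binary 1000), so error is at position 8.
Correct: flip bit 8 of r = 110001111011111 to get c = 110001101011111.


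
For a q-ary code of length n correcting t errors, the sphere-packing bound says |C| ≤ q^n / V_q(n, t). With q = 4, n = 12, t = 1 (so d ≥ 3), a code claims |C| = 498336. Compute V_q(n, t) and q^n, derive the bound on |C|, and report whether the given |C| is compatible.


V_q(n, t) = 37, q^n = 16777216, Hamming bound = 453438, |C| = 498336 > bound (violated).

Step 1: Compute V_q(n, t) = Σ_{j=0}^1 C(n, j) (q−1)^j.
  j = 0: C(12,0)·(3)^0 = 1·1 = 1.
  j = 1: C(12,1)·(3)^1 = 12·3 = 36.
  V_q(n, t) = 1 + 36 = 37.
Step 2: q^n = 4^12 = 16777216.
Step 3: Hamming bound ⌊q^n / V_q(n,t)⌋ = ⌊16777216/37⌋ = 453438.
Step 4: Compare |C| = 498336 to 453438: violated.
The claimed |C| lies above the Hamming bound, so no 4-ary code of length 12 with d ≥ 3 can have 498336 codewords.


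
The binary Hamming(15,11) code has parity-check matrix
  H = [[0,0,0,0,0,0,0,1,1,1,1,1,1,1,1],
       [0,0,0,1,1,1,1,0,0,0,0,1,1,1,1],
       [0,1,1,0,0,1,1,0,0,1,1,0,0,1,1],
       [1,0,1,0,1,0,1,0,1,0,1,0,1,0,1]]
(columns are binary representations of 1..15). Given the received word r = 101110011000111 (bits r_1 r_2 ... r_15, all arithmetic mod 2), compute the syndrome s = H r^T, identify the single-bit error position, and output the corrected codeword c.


s = (1, 1, 1, 0)^T, error position = 14, corrected codeword c = 101110011000101

Compute s = H r^T mod 2 one row at a time:
  s_1 = 1 + 1 + 0 + 0 + 0 + 1 + 1 + 1 = 5 ≡ 1 (mod 2).
  s_2 = 1 + 1 + 0 + 0 + 0 + 1 + 1 + 1 = 5 ≡ 1 (mod 2).
  s_3 = 0 + 1 + 0 + 0 + 0 + 0 + 1 + 1 = 3 ≡ 1 (mod 2).
  s_4 = 1 + 1 + 1 + 0 + 1 + 0 + 1 + 1 = 6 ≡ 0 (mod 2).
s = (1, 1, 1, 0)^T — this equals column 14 of H (binary 1110), so error is at position 14.
Correct: flip bit 14 of r = 101110011000111 to get c = 101110011000101.


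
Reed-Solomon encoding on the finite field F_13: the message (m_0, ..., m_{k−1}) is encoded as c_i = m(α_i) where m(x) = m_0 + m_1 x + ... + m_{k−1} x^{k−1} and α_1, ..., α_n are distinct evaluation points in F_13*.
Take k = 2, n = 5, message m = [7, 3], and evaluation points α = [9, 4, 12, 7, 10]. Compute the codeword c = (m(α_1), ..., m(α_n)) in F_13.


c = [8, 6, 4, 2, 11]

Message polynomial: m(x) = 7 + 3·x (mod 13).
For each evaluation point α_i, compute m(α_i) mod 13:
  α_1 = 9: Horner steps 3 → 8, so m(9) = 8.
  α_2 = 4: Horner steps 3 → 6, so m(4) = 6.
  α_3 = 12: Horner steps 3 → 4, so m(12) = 4.
  α_4 = 7: Horner steps 3 → 2, so m(7) = 2.
  α_5 = 10: Horner steps 3 → 11, so m(10) = 11.
Codeword c = [8, 6, 4, 2, 11] ∈ F_13^5.


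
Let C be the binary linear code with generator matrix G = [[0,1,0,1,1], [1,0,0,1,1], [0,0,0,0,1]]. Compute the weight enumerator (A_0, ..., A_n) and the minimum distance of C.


Weight distribution: A_0 = 1, A_1 = 1, A_2 = 3, A_3 = 3. Minimum distance d = 1.

Enumerate all 2^3 = 8 messages m ∈ F_2^3.
For each, compute codeword c = mG in F_2^5, then tally its weight.
  m = 000 → c = 00000, weight = 0.
  m = 100 → c = 01011, weight = 3.
  m = 010 → c = 10011, weight = 3.
  m = 110 → c = 11000, weight = 2.
  m = 001 → c = 00001, weight = 1.
  m = 101 → c = 01010, weight = 2.
  m = 011 → c = 10010, weight = 2.
  m = 111 → c = 11001, weight = 3.
Tally weights:
  weight 0: 1 codewords.
  weight 1: 1 codewords.
  weight 2: 3 codewords.
  weight 3: 3 codewords.
Minimum distance d = smallest w > 0 with A_w > 0 = 1.
Sanity: Σ A_w = 8 = 2^3 = 8 ✓.


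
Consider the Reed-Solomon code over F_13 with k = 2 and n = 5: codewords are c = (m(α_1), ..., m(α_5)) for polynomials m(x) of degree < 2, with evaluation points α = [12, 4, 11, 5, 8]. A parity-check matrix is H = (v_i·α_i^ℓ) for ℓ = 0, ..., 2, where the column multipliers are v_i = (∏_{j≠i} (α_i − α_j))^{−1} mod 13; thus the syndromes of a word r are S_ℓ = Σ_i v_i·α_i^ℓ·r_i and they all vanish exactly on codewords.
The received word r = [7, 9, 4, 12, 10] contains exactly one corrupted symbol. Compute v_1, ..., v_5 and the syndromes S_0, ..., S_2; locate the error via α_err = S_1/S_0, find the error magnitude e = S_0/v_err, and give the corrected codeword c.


S = (2, 3, 11), error at position 5, error magnitude e = 2, c = [7, 9, 4, 12, 8].

Step 1: column multipliers v_i = (∏_{j≠i}(α_i − α_j))^{−1} mod 13.
  i = 1 (α = 12): (12−4)(12−11)(12−5)(12−8) = 8·1·7·4 = 224 ≡ 3, so v_1 = 3^{−1} = 9 (mod 13).
  i = 2 (α = 4): (4−12)(4−11)(4−5)(4−8) = (−8)·(−7)·(−1)·(−4) = 224 ≡ 3, so v_2 = 3^{−1} = 9 (mod 13).
  i = 3 (α = 11): (11−12)(11−4)(11−5)(11−8) = (−1)·7·6·3 = −126 ≡ 4, so v_3 = 4^{−1} = 10 (mod 13).
  i = 4 (α = 5): (5−12)(5−4)(5−11)(5−8) = (−7)·1·(−6)·(−3) = −126 ≡ 4, so v_4 = 4^{−1} = 10 (mod 13).
  i = 5 (α = 8): (8−12)(8−4)(8−11)(8−5) = (−4)·4·(−3)·3 = 144 ≡ 1, so v_5 = 1^{−1} = 1 (mod 13).
  v = [9, 9, 10, 10, 1].
Step 2: syndromes of r = [7, 9, 4, 12, 10] (all sums mod 13).
  S_0 = Σ v_i r_i = 9·7 + 9·9 + 10·4 + 10·12 + 1·10 = 314 ≡ 2.
  S_1 = Σ v_i α_i r_i = 9·12·7 + 9·4·9 + 10·11·4 + 10·5·12 + 1·8·10 = 2200 ≡ 3.
  α_i^2 mod 13 = [1, 3, 4, 12, 12].
  S_2 = Σ v_i α_i^2 r_i = 9·1·7 + 9·3·9 + 10·4·4 + 10·12·12 + 1·12·10 = 2026 ≡ 11.
  S = (2, 3, 11) ≠ 0, so r is not a codeword (an error is present).
Step 3: locate the error. For a single error e at position i, S_ℓ = v_i·e·α_i^ℓ, so α_err = S_1/S_0.
  S_0^{−1} = 2^{−1} = 7 (mod 13), so α_err = 3·7 = 21 ≡ 8 = α_5. Error position i = 5.
  Consistency check: S_2/S_1 = 11·9 = 99 ≡ 8 = α_err ✓ (single-error assumption holds).
Step 4: error magnitude e = S_0/v_5 = S_0·∏_{j≠5}(α_5 − α_j) = 2·1 = 2 ≡ 2 (mod 13).
Step 5: correct position 5: c_5 = r_5 − e = 10 − 2 ≡ 8 (mod 13). Hence c = [7, 9, 4, 12, 8].
  Check: interpolating c through the α_i gives m(x) = 10 + 3·x (degree < 2) with m(α_i) = c_i for every i, so c is indeed a codeword.


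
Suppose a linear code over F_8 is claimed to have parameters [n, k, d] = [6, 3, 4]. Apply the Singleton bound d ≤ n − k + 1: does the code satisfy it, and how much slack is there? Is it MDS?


Singleton RHS = n − k + 1 = 4, slack = 0, bound satisfied, MDS.

Singleton bound: d ≤ n − k + 1.
Here n = 6, k = 3, so n − k + 1 = 4.
Given d = 4, check d ≤ 4: YES.
Slack = (n − k + 1) − d = 0.
The code is MDS (slack = 0).
Description: the claimed parameters are [6, 3, 4]_8; such a code would be MDS (meets Singleton bound).


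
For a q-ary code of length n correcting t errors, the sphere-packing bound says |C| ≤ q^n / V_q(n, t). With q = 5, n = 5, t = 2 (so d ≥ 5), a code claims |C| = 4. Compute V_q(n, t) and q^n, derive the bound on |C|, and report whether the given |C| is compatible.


V_q(n, t) = 181, q^n = 3125, Hamming bound = 17, |C| = 4 ≤ bound (satisfied).

Step 1: Compute V_q(n, t) = Σ_{j=0}^2 C(n, j) (q−1)^j.
  j = 0: C(5,0)·(4)^0 = 1·1 = 1.
  j = 1: C(5,1)·(4)^1 = 5·4 = 20.
  j = 2: C(5,2)·(4)^2 = 10·16 = 160.
  V_q(n, t) = 1 + 20 + 160 = 181.
Step 2: q^n = 5^5 = 3125.
Step 3: Hamming bound ⌊q^n / V_q(n,t)⌋ = ⌊3125/181⌋ = 17.
Step 4: Compare |C| = 4 to 17: satisfied.
The claimed |C| lies below the Hamming bound.


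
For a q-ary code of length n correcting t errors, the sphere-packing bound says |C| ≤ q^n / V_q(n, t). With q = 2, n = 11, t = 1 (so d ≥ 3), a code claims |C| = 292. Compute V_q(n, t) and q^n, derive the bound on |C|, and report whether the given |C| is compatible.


V_q(n, t) = 12, q^n = 2048, Hamming bound = 170, |C| = 292 > bound (violated).

Step 1: Compute V_q(n, t) = Σ_{j=0}^1 C(n, j) (q−1)^j.
  j = 0: C(11,0)·(1)^0 = 1·1 = 1.
  j = 1: C(11,1)·(1)^1 = 11·1 = 11.
  V_q(n, t) = 1 + 11 = 12.
Step 2: q^n = 2^11 = 2048.
Step 3: Hamming bound ⌊q^n / V_q(n,t)⌋ = ⌊2048/12⌋ = 170.
Step 4: Compare |C| = 292 to 170: violated.
The claimed |C| lies above the Hamming bound, so no 2-ary code of length 11 with d ≥ 3 can have 292 codewords.


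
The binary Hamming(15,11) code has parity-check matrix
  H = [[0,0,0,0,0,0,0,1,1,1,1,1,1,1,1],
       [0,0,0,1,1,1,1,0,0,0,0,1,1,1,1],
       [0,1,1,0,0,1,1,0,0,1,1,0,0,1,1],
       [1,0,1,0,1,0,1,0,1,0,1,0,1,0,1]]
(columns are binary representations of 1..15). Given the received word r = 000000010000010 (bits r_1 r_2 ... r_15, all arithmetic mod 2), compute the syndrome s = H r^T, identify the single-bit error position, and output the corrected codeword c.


s = (0, 1, 1, 0)^T, error position = 6, corrected codeword c = 000001010000010

Compute s = H r^T mod 2 one row at a time:
  s_1 = 1 + 0 + 0 + 0 + 0 + 0 + 1 + 0 = 2 ≡ 0 (mod 2).
  s_2 = 0 + 0 + 0 + 0 + 0 + 0 + 1 + 0 = 1 ≡ 1 (mod 2).
  s_3 = 0 + 0 + 0 + 0 + 0 + 0 + 1 + 0 = 1 ≡ 1 (mod 2).
  s_4 = 0 + 0 + 0 + 0 + 0 + 0 + 0 + 0 = 0 ≡ 0 (mod 2).
s = (0, 1, 1, 0)^T — this equals column 6 of H (binary 0110), so error is at position 6.
Correct: flip bit 6 of r = 000000010000010 to get c = 000001010000010.


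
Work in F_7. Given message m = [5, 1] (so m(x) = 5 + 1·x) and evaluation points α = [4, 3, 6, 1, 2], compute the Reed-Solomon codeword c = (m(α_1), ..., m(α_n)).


c = [2, 1, 4, 6, 0]

Message polynomial: m(x) = 5 + 1·x (mod 7).
For each evaluation point α_i, compute m(α_i) mod 7:
  α_1 = 4: Horner steps 1 → 2, so m(4) = 2.
  α_2 = 3: Horner steps 1 → 1, so m(3) = 1.
  α_3 = 6: Horner steps 1 → 4, so m(6) = 4.
  α_4 = 1: Horner steps 1 → 6, so m(1) = 6.
  α_5 = 2: Horner steps 1 → 0, so m(2) = 0.
Codeword c = [2, 1, 4, 6, 0] ∈ F_7^5.


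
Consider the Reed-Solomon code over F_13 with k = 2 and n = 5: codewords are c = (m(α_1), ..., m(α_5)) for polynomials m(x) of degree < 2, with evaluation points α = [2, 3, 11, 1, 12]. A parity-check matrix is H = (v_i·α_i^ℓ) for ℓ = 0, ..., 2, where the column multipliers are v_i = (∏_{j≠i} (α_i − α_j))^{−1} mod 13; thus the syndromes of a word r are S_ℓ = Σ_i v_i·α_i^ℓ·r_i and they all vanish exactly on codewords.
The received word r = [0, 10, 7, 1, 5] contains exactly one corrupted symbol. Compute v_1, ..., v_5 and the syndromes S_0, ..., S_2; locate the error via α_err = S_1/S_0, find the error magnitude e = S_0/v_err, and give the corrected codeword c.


S = (1, 2, 4), error at position 1, error magnitude e = 1, c = [12, 10, 7, 1, 5].

Step 1: column multipliers v_i = (∏_{j≠i}(α_i − α_j))^{−1} mod 13.
  i = 1 (α = 2): (2−3)(2−11)(2−1)(2−12) = (−1)·(−9)·1·(−10) = −90 ≡ 1, so v_1 = 1^{−1} = 1 (mod 13).
  i = 2 (α = 3): (3−2)(3−11)(3−1)(3−12) = 1·(−8)·2·(−9) = 144 ≡ 1, so v_2 = 1^{−1} = 1 (mod 13).
  i = 3 (α = 11): (11−2)(11−3)(11−1)(11−12) = 9·8·10·(−1) = −720 ≡ 8, so v_3 = 8^{−1} = 5 (mod 13).
  i = 4 (α = 1): (1−2)(1−3)(1−11)(1−12) = (−1)·(−2)·(−10)·(−11) = 220 ≡ 12, so v_4 = 12^{−1} = 12 (mod 13).
  i = 5 (α = 12): (12−2)(12−3)(12−11)(12−1) = 10·9·1·11 = 990 ≡ 2, so v_5 = 2^{−1} = 7 (mod 13).
  v = [1, 1, 5, 12, 7].
Step 2: syndromes of r = [0, 10, 7, 1, 5] (all sums mod 13).
  S_0 = Σ v_i r_i = 1·0 + 1·10 + 5·7 + 12·1 + 7·5 = 92 ≡ 1.
  S_1 = Σ v_i α_i r_i = 1·2·0 + 1·3·10 + 5·11·7 + 12·1·1 + 7·12·5 = 847 ≡ 2.
  α_i^2 mod 13 = [4, 9, 4, 1, 1].
  S_2 = Σ v_i α_i^2 r_i = 1·4·0 + 1·9·10 + 5·4·7 + 12·1·1 + 7·1·5 = 277 ≡ 4.
  S = (1, 2, 4) ≠ 0, so r is not a codeword (an error is present).
Step 3: locate the error. For a single error e at position i, S_ℓ = v_i·e·α_i^ℓ, so α_err = S_1/S_0.
  S_0^{−1} = 1^{−1} = 1 (mod 13), so α_err = 2·1 = 2 ≡ 2 = α_1. Error position i = 1.
  Consistency check: S_2/S_1 = 4·7 = 28 ≡ 2 = α_err ✓ (single-error assumption holds).
Step 4: error magnitude e = S_0/v_1 = S_0·∏_{j≠1}(α_1 − α_j) = 1·1 = 1 ≡ 1 (mod 13).
Step 5: correct position 1: c_1 = r_1 − e = 0 − 1 ≡ 12 (mod 13). Hence c = [12, 10, 7, 1, 5].
  Check: interpolating c through the α_i gives m(x) = 3 + 11·x (degree < 2) with m(α_i) = c_i for every i, so c is indeed a codeword.


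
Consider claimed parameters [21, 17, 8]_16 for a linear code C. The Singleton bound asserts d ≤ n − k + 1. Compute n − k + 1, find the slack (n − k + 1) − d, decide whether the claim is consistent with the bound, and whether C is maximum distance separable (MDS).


Singleton RHS = n − k + 1 = 5, slack = -3, bound violated (no such code; not MDS).

Singleton bound: d ≤ n − k + 1.
Here n = 21, k = 17, so n − k + 1 = 5.
Given d = 8, check d ≤ 5: NO.
Slack = (n − k + 1) − d = -3.
The slack is negative: d = 8 exceeds n − k + 1 = 5 by 3, so the Singleton bound is violated and no linear [21, 17, 8]_16 code can exist. In particular it is not MDS (MDS requires d = n − k + 1 exactly).
Description: the claimed parameters are [21, 17, 8]_16; such a code would be impossible (violates the Singleton bound).


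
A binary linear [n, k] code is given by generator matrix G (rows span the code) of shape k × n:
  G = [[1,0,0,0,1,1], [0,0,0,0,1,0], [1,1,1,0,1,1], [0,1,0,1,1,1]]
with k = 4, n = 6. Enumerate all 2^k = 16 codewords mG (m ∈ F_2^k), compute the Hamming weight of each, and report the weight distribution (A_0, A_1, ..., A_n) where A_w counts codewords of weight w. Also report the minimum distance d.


Weight distribution: A_0 = 1, A_1 = 1, A_2 = 2, A_3 = 6, A_4 = 5, A_5 = 1. Minimum distance d = 1.

Enumerate all 2^4 = 16 messages m ∈ F_2^4.
For each, compute codeword c = mG in F_2^6, then tally its weight.
  m = 0000 → c = 000000, weight = 0.
  m = 1000 → c = 100011, weight = 3.
  m = 0100 → c = 000010, weight = 1.
  m = 1100 → c = 100001, weight = 2.
  m = 0010 → c = 111011, weight = 5.
  m = 1010 → c = 011000, weight = 2.
  m = 0110 → c = 111001, weight = 4.
  m = 1110 → c = 011010, weight = 3.
  m = 0001 → c = 010111, weight = 4.
  m = 1001 → c = 110100, weight = 3.
  m = 0101 → c = 010101, weight = 3.
  m = 1101 → c = 110110, weight = 4.
  m = 0011 → c = 101100, weight = 3.
  m = 1011 → c = 001111, weight = 4.
  m = 0111 → c = 101110, weight = 4.
  m = 1111 → c = 001101, weight = 3.
Tally weights:
  weight 0: 1 codewords.
  weight 1: 1 codewords.
  weight 2: 2 codewords.
  weight 3: 6 codewords.
  weight 4: 5 codewords.
  weight 5: 1 codewords.
Minimum distance d = smallest w > 0 with A_w > 0 = 1.
Sanity: Σ A_w = 16 = 2^4 = 16 ✓.


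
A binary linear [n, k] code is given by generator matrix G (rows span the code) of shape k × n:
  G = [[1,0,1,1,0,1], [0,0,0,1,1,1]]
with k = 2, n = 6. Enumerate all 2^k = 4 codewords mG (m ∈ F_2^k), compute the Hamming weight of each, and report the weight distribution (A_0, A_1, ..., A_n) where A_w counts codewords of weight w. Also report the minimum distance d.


Weight distribution: A_0 = 1, A_3 = 2, A_4 = 1. Minimum distance d = 3.

Enumerate all 2^2 = 4 messages m ∈ F_2^2.
For each, compute codeword c = mG in F_2^6, then tally its weight.
  m = 00 → c = 000000, weight = 0.
  m = 10 → c = 101101, weight = 4.
  m = 01 → c = 000111, weight = 3.
  m = 11 → c = 101010, weight = 3.
Tally weights:
  weight 0: 1 codewords.
  weight 3: 2 codewords.
  weight 4: 1 codewords.
Minimum distance d = smallest w > 0 with A_w > 0 = 3.
Sanity: Σ A_w = 4 = 2^2 = 4 ✓.


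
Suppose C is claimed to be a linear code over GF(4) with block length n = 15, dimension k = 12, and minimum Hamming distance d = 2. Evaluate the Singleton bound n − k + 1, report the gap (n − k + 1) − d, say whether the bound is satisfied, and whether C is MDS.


Singleton RHS = n − k + 1 = 4, slack = 2, bound satisfied, not MDS.

Singleton bound: d ≤ n − k + 1.
Here n = 15, k = 12, so n − k + 1 = 4.
Given d = 2, check d ≤ 4: YES.
Slack = (n − k + 1) − d = 2.
The code is NOT MDS (slack = 2 > 0).
Description: the claimed parameters are [15, 12, 2]_4; such a code would be non-MDS.


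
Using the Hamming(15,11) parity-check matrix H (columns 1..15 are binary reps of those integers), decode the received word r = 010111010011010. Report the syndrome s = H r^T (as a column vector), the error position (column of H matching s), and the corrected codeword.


s = (0, 1, 0, 0)^T, error position = 4, corrected codeword c = 010011010011010

Compute s = H r^T mod 2 one row at a time:
  s_1 = 1 + 0 + 0 + 1 + 1 + 0 + 1 + 0 = 4 ≡ 0 (mod 2).
  s_2 = 1 + 1 + 1 + 0 + 1 + 0 + 1 + 0 = 5 ≡ 1 (mod 2).
  s_3 = 1 + 0 + 1 + 0 + 0 + 1 + 1 + 0 = 4 ≡ 0 (mod 2).
  s_4 = 0 + 0 + 1 + 0 + 0 + 1 + 0 + 0 = 2 ≡ 0 (mod 2).
s = (0, 1, 0, 0)^T — this equals column 4 of H (binary 0100), so error is at position 4.
Correct: flip bit 4 of r = 010111010011010 to get c = 010011010011010.


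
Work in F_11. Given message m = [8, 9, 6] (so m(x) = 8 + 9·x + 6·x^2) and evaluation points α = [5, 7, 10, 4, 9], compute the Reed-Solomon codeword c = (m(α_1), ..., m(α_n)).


c = [5, 2, 5, 8, 3]

Message polynomial: m(x) = 8 + 9·x + 6·x^2 (mod 11).
For each evaluation point α_i, compute m(α_i) mod 11:
  α_1 = 5: Horner steps 6 → 6 → 5, so m(5) = 5.
  α_2 = 7: Horner steps 6 → 7 → 2, so m(7) = 2.
  α_3 = 10: Horner steps 6 → 3 → 5, so m(10) = 5.
  α_4 = 4: Horner steps 6 → 0 → 8, so m(4) = 8.
  α_5 = 9: Horner steps 6 → 8 → 3, so m(9) = 3.
Codeword c = [5, 2, 5, 8, 3] ∈ F_11^5.


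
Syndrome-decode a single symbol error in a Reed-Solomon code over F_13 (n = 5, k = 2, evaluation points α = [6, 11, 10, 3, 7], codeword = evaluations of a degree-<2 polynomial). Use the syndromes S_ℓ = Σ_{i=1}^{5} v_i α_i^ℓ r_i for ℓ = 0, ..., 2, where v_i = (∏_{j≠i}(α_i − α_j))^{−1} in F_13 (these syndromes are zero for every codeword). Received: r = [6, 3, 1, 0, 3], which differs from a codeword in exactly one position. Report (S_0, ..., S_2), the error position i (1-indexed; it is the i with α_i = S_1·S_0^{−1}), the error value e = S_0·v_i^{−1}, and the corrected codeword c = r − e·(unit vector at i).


S = (11, 12, 6), error at position 5, error magnitude e = 8, c = [6, 3, 1, 0, 8].

Step 1: column multipliers v_i = (∏_{j≠i}(α_i − α_j))^{−1} mod 13.
  i = 1 (α = 6): (6−11)(6−10)(6−3)(6−7) = (−5)·(−4)·3·(−1) = −60 ≡ 5, so v_1 = 5^{−1} = 8 (mod 13).
  i = 2 (α = 11): (11−6)(11−10)(11−3)(11−7) = 5·1·8·4 = 160 ≡ 4, so v_2 = 4^{−1} = 10 (mod 13).
  i = 3 (α = 10): (10−6)(10−11)(10−3)(10−7) = 4·(−1)·7·3 = −84 ≡ 7, so v_3 = 7^{−1} = 2 (mod 13).
  i = 4 (α = 3): (3−6)(3−11)(3−10)(3−7) = (−3)·(−8)·(−7)·(−4) = 672 ≡ 9, so v_4 = 9^{−1} = 3 (mod 13).
  i = 5 (α = 7): (7−6)(7−11)(7−10)(7−3) = 1·(−4)·(−3)·4 = 48 ≡ 9, so v_5 = 9^{−1} = 3 (mod 13).
  v = [8, 10, 2, 3, 3].
Step 2: syndromes of r = [6, 3, 1, 0, 3] (all sums mod 13).
  S_0 = Σ v_i r_i = 8·6 + 10·3 + 2·1 + 3·0 + 3·3 = 89 ≡ 11.
  S_1 = Σ v_i α_i r_i = 8·6·6 + 10·11·3 + 2·10·1 + 3·3·0 + 3·7·3 = 701 ≡ 12.
  α_i^2 mod 13 = [10, 4, 9, 9, 10].
  S_2 = Σ v_i α_i^2 r_i = 8·10·6 + 10·4·3 + 2·9·1 + 3·9·0 + 3·10·3 = 708 ≡ 6.
  S = (11, 12, 6) ≠ 0, so r is not a codeword (an error is present).
Step 3: locate the error. For a single error e at position i, S_ℓ = v_i·e·α_i^ℓ, so α_err = S_1/S_0.
  S_0^{−1} = 11^{−1} = 6 (mod 13), so α_err = 12·6 = 72 ≡ 7 = α_5. Error position i = 5.
  Consistency check: S_2/S_1 = 6·12 = 72 ≡ 7 = α_err ✓ (single-error assumption holds).
Step 4: error magnitude e = S_0/v_5 = S_0·∏_{j≠5}(α_5 − α_j) = 11·9 = 99 ≡ 8 (mod 13).
Step 5: correct position 5: c_5 = r_5 − e = 3 − 8 ≡ 8 (mod 13). Hence c = [6, 3, 1, 0, 8].
  Check: interpolating c through the α_i gives m(x) = 7 + 2·x (degree < 2) with m(α_i) = c_i for every i, so c is indeed a codeword.


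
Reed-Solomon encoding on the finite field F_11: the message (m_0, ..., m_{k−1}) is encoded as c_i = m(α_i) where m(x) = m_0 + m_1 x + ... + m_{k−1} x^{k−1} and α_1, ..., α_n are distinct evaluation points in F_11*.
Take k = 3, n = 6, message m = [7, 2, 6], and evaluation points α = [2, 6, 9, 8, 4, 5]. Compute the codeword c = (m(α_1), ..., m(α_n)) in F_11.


c = [2, 4, 5, 0, 1, 2]

Message polynomial: m(x) = 7 + 2·x + 6·x^2 (mod 11).
For each evaluation point α_i, compute m(α_i) mod 11:
  α_1 = 2: Horner steps 6 → 3 → 2, so m(2) = 2.
  α_2 = 6: Horner steps 6 → 5 → 4, so m(6) = 4.
  α_3 = 9: Horner steps 6 → 1 → 5, so m(9) = 5.
  α_4 = 8: Horner steps 6 → 6 → 0, so m(8) = 0.
  α_5 = 4: Horner steps 6 → 4 → 1, so m(4) = 1.
  α_6 = 5: Horner steps 6 → 10 → 2, so m(5) = 2.
Codeword c = [2, 4, 5, 0, 1, 2] ∈ F_11^6.


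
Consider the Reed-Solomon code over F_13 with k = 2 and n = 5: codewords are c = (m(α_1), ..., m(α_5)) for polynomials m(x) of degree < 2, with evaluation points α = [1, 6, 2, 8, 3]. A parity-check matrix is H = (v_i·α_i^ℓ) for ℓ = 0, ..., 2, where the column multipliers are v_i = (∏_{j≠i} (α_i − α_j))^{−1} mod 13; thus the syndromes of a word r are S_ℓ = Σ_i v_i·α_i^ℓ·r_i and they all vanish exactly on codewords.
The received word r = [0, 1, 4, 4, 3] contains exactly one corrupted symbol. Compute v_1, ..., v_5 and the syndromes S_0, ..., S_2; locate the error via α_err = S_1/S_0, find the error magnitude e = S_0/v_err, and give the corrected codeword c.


S = (11, 9, 5), error at position 3, error magnitude e = 9, c = [0, 1, 8, 4, 3].

Step 1: column multipliers v_i = (∏_{j≠i}(α_i − α_j))^{−1} mod 13.
  i = 1 (α = 1): (1−6)(1−2)(1−8)(1−3) = (−5)·(−1)·(−7)·(−2) = 70 ≡ 5, so v_1 = 5^{−1} = 8 (mod 13).
  i = 2 (α = 6): (6−1)(6−2)(6−8)(6−3) = 5·4·(−2)·3 = −120 ≡ 10, so v_2 = 10^{−1} = 4 (mod 13).
  i = 3 (α = 2): (2−1)(2−6)(2−8)(2−3) = 1·(−4)·(−6)·(−1) = −24 ≡ 2, so v_3 = 2^{−1} = 7 (mod 13).
  i = 4 (α = 8): (8−1)(8−6)(8−2)(8−3) = 7·2·6·5 = 420 ≡ 4, so v_4 = 4^{−1} = 10 (mod 13).
  i = 5 (α = 3): (3−1)(3−6)(3−2)(3−8) = 2·(−3)·1·(−5) = 30 ≡ 4, so v_5 = 4^{−1} = 10 (mod 13).
  v = [8, 4, 7, 10, 10].
Step 2: syndromes of r = [0, 1, 4, 4, 3] (all sums mod 13).
  S_0 = Σ v_i r_i = 8·0 + 4·1 + 7·4 + 10·4 + 10·3 = 102 ≡ 11.
  S_1 = Σ v_i α_i r_i = 8·1·0 + 4·6·1 + 7·2·4 + 10·8·4 + 10·3·3 = 490 ≡ 9.
  α_i^2 mod 13 = [1, 10, 4, 12, 9].
  S_2 = Σ v_i α_i^2 r_i = 8·1·0 + 4·10·1 + 7·4·4 + 10·12·4 + 10·9·3 = 902 ≡ 5.
  S = (11, 9, 5) ≠ 0, so r is not a codeword (an error is present).
Step 3: locate the error. For a single error e at position i, S_ℓ = v_i·e·α_i^ℓ, so α_err = S_1/S_0.
  S_0^{−1} = 11^{−1} = 6 (mod 13), so α_err = 9·6 = 54 ≡ 2 = α_3. Error position i = 3.
  Consistency check: S_2/S_1 = 5·3 = 15 ≡ 2 = α_err ✓ (single-error assumption holds).
Step 4: error magnitude e = S_0/v_3 = S_0·∏_{j≠3}(α_3 − α_j) = 11·2 = 22 ≡ 9 (mod 13).
Step 5: correct position 3: c_3 = r_3 − e = 4 − 9 ≡ 8 (mod 13). Hence c = [0, 1, 8, 4, 3].
  Check: interpolating c through the α_i gives m(x) = 5 + 8·x (degree < 2) with m(α_i) = c_i for every i, so c is indeed a codeword.


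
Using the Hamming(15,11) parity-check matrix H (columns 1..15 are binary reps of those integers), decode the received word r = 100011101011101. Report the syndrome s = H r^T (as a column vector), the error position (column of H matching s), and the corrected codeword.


s = (1, 0, 0, 1)^T, error position = 9, corrected codeword c = 100011100011101

Compute s = H r^T mod 2 one row at a time:
  s_1 = 0 + 1 + 0 + 1 + 1 + 1 + 0 + 1 = 5 ≡ 1 (mod 2).
  s_2 = 0 + 1 + 1 + 1 + 1 + 1 + 0 + 1 = 6 ≡ 0 (mod 2).
  s_3 = 0 + 0 + 1 + 1 + 0 + 1 + 0 + 1 = 4 ≡ 0 (mod 2).
  s_4 = 1 + 0 + 1 + 1 + 1 + 1 + 1 + 1 = 7 ≡ 1 (mod 2).
s = (1, 0, 0, 1)^T — this equals column 9 of H (binary 1001), so error is at position 9.
Correct: flip bit 9 of r = 100011101011101 to get c = 100011100011101.


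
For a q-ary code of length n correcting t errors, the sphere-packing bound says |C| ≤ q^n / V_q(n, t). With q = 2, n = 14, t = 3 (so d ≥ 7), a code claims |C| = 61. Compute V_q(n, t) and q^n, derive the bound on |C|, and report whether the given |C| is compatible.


V_q(n, t) = 470, q^n = 16384, Hamming bound = 34, |C| = 61 > bound (violated).

Step 1: Compute V_q(n, t) = Σ_{j=0}^3 C(n, j) (q−1)^j.
  j = 0: C(14,0)·(1)^0 = 1·1 = 1.
  j = 1: C(14,1)·(1)^1 = 14·1 = 14.
  j = 2: C(14,2)·(1)^2 = 91·1 = 91.
  j = 3: C(14,3)·(1)^3 = 364·1 = 364.
  V_q(n, t) = 1 + 14 + 91 + 364 = 470.
Step 2: q^n = 2^14 = 16384.
Step 3: Hamming bound ⌊q^n / V_q(n,t)⌋ = ⌊16384/470⌋ = 34.
Step 4: Compare |C| = 61 to 34: violated.
The claimed |C| lies above the Hamming bound, so no 2-ary code of length 14 with d ≥ 7 can have 61 codewords.


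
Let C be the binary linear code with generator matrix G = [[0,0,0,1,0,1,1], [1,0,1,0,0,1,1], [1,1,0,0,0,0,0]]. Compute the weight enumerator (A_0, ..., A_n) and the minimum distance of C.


Weight distribution: A_0 = 1, A_2 = 1, A_3 = 3, A_4 = 2, A_5 = 1. Minimum distance d = 2.

Enumerate all 2^3 = 8 messages m ∈ F_2^3.
For each, compute codeword c = mG in F_2^7, then tally its weight.
  m = 000 → c = 0000000, weight = 0.
  m = 100 → c = 0001011, weight = 3.
  m = 010 → c = 1010011, weight = 4.
  m = 110 → c = 1011000, weight = 3.
  m = 001 → c = 1100000, weight = 2.
  m = 101 → c = 1101011, weight = 5.
  m = 011 → c = 0110011, weight = 4.
  m = 111 → c = 0111000, weight = 3.
Tally weights:
  weight 0: 1 codewords.
  weight 2: 1 codewords.
  weight 3: 3 codewords.
  weight 4: 2 codewords.
  weight 5: 1 codewords.
Minimum distance d = smallest w > 0 with A_w > 0 = 2.
Sanity: Σ A_w = 8 = 2^3 = 8 ✓.


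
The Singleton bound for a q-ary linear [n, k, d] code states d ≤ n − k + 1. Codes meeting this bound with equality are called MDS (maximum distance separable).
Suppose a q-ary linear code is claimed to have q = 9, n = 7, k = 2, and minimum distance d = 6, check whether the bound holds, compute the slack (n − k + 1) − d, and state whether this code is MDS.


Singleton RHS = n − k + 1 = 6, slack = 0, bound satisfied, MDS.

Singleton bound: d ≤ n − k + 1.
Here n = 7, k = 2, so n − k + 1 = 6.
Given d = 6, check d ≤ 6: YES.
Slack = (n − k + 1) − d = 0.
The code is MDS (slack = 0).
Description: the claimed parameters are [7, 2, 6]_9; such a code would be MDS (meets Singleton bound).


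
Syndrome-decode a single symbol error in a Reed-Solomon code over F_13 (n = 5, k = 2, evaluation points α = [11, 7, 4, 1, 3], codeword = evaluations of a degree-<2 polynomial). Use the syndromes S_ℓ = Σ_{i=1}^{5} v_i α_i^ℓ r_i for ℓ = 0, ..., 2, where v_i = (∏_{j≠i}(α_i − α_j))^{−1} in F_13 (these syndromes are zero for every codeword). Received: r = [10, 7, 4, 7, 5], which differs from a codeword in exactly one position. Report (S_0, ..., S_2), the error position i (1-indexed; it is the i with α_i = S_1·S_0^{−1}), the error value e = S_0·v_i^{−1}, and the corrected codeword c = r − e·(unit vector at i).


S = (10, 5, 9), error at position 2, error magnitude e = 6, c = [10, 1, 4, 7, 5].

Step 1: column multipliers v_i = (∏_{j≠i}(α_i − α_j))^{−1} mod 13.
  i = 1 (α = 11): (11−7)(11−4)(11−1)(11−3) = 4·7·10·8 = 2240 ≡ 4, so v_1 = 4^{−1} = 10 (mod 13).
  i = 2 (α = 7): (7−11)(7−4)(7−1)(7−3) = (−4)·3·6·4 = −288 ≡ 11, so v_2 = 11^{−1} = 6 (mod 13).
  i = 3 (α = 4): (4−11)(4−7)(4−1)(4−3) = (−7)·(−3)·3·1 = 63 ≡ 11, so v_3 = 11^{−1} = 6 (mod 13).
  i = 4 (α = 1): (1−11)(1−7)(1−4)(1−3) = (−10)·(−6)·(−3)·(−2) = 360 ≡ 9, so v_4 = 9^{−1} = 3 (mod 13).
  i = 5 (α = 3): (3−11)(3−7)(3−4)(3−1) = (−8)·(−4)·(−1)·2 = −64 ≡ 1, so v_5 = 1^{−1} = 1 (mod 13).
  v = [10, 6, 6, 3, 1].
Step 2: syndromes of r = [10, 7, 4, 7, 5] (all sums mod 13).
  S_0 = Σ v_i r_i = 10·10 + 6·7 + 6·4 + 3·7 + 1·5 = 192 ≡ 10.
  S_1 = Σ v_i α_i r_i = 10·11·10 + 6·7·7 + 6·4·4 + 3·1·7 + 1·3·5 = 1526 ≡ 5.
  α_i^2 mod 13 = [4, 10, 3, 1, 9].
  S_2 = Σ v_i α_i^2 r_i = 10·4·10 + 6·10·7 + 6·3·4 + 3·1·7 + 1·9·5 = 958 ≡ 9.
  S = (10, 5, 9) ≠ 0, so r is not a codeword (an error is present).
Step 3: locate the error. For a single error e at position i, S_ℓ = v_i·e·α_i^ℓ, so α_err = S_1/S_0.
  S_0^{−1} = 10^{−1} = 4 (mod 13), so α_err = 5·4 = 20 ≡ 7 = α_2. Error position i = 2.
  Consistency check: S_2/S_1 = 9·8 = 72 ≡ 7 = α_err ✓ (single-error assumption holds).
Step 4: error magnitude e = S_0/v_2 = S_0·∏_{j≠2}(α_2 − α_j) = 10·11 = 110 ≡ 6 (mod 13).
Step 5: correct position 2: c_2 = r_2 − e = 7 − 6 ≡ 1 (mod 13). Hence c = [10, 1, 4, 7, 5].
  Check: interpolating c through the α_i gives m(x) = 8 + 12·x (degree < 2) with m(α_i) = c_i for every i, so c is indeed a codeword.
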